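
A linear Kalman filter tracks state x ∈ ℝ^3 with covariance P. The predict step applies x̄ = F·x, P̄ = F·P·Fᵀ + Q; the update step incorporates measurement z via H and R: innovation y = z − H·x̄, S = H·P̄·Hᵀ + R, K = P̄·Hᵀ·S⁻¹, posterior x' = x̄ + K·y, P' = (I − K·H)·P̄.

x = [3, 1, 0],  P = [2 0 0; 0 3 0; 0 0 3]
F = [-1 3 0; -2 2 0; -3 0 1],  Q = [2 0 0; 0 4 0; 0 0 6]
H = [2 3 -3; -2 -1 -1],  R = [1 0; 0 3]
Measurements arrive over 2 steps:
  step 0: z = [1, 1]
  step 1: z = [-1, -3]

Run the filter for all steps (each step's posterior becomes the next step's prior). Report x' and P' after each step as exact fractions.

step 0: x' = [105220/104551, -189564/104551, -156801/104551], P' = [192281/104551 -223078/104551 -98394/104551; -223078/104551 333224/104551 183252/104551; -98394/104551 183252/104551 125649/104551]
step 1: x' = [3286381312/7134369741, 4514940832/7134369741, 1003009857/792707749], P' = [9376061989/7134369741 -9931247786/7134369741 -422850927/792707749; -9931247786/7134369741 15289702048/7134369741 935696970/792707749; -422850927/792707749 935696970/792707749 704326200/792707749]

step 0: x̄ = F·x = [0, -4, -9]
step 0: P̄ = F·P·Fᵀ + Q = [31 22 6; 22 24 12; 6 12 27]
step 0: y = z − H·x̄ = [-14, -12]
step 0: S = H·P̄·Hᵀ + R = [560 -267; -267 314]
step 0: K = P̄·Hᵀ·S⁻¹ = [10510/104551 -21030/104551; 3760/104551 -23440/104551; -23979/104551 -37371/104551]
step 0: x' = x̄ + K·y = [105220/104551, -189564/104551, -156801/104551]
step 0: P' = (I − K·H)·P̄ = [192281/104551 -223078/104551 -98394/104551; -223078/104551 333224/104551 183252/104551; -98394/104551 183252/104551 125649/104551]
step 1: x̄ = F·x = [-673912/104551, -589568/104551, -472461/104551]
step 1: P̄ = F·P·Fᵀ + Q = [4738867/104551 4168530/104551 3232695/104551; 4168530/104551 4304848/104551 3055446/104551; 3232695/104551 3055446/104551 3073848/104551]
step 1: y = z − H·x̄ = [1594594/104551, -2723506/104551]
step 1: S = H·P̄·Hᵀ + R = [41700275/104551 -43065928/104551; -43065928/104551 62363609/104551]
step 1: K = P̄·Hᵀ·S⁻¹ = [375355649/7134369741 -1671739283/7134369741; 742792382/7134369741 -1282826402/7134369741; -151589544/792707749 -264773772/792707749]
step 1: x' = x̄ + K·y = [3286381312/7134369741, 4514940832/7134369741, 1003009857/792707749]
step 1: P' = (I − K·H)·P̄ = [9376061989/7134369741 -9931247786/7134369741 -422850927/792707749; -9931247786/7134369741 15289702048/7134369741 935696970/792707749; -422850927/792707749 935696970/792707749 704326200/792707749]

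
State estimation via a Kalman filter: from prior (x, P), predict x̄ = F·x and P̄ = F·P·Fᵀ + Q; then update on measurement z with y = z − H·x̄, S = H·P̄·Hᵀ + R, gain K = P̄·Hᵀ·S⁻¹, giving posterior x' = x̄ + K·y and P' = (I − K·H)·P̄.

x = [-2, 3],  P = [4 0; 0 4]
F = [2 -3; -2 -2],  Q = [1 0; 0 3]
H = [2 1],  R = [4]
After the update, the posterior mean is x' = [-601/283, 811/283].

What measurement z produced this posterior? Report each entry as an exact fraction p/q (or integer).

z = [-1]

x̄ = F·x = [-13, -2]
P̄ = F·P·Fᵀ + Q = [53 8; 8 35]
S = H·P̄·Hᵀ + R = [283]
K = P̄·Hᵀ·S⁻¹ = [114/283; 51/283]
x' − x̄ = [3078/283, 1377/283] = K·y
y = (KᵀK)⁻¹·Kᵀ·(x' − x̄) = [27]
z = y + H·x̄ = [27] + [-28] = [-1]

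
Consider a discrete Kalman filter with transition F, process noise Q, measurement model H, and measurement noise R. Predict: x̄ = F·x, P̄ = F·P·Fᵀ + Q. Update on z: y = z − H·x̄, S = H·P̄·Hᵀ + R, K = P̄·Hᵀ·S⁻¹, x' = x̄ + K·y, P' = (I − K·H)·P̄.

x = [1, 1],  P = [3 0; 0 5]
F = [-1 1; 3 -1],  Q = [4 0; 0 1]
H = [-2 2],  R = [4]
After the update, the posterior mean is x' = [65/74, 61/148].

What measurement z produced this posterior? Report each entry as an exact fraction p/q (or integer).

x̄ = F·x = [0, 2]
P̄ = F·P·Fᵀ + Q = [12 -14; -14 33]
S = H·P̄·Hᵀ + R = [296]
K = P̄·Hᵀ·S⁻¹ = [-13/74; 47/148]
x' − x̄ = [65/74, -235/148] = K·y
y = (KᵀK)⁻¹·Kᵀ·(x' − x̄) = [-5]
z = y + H·x̄ = [-5] + [4] = [-1]

z = [-1]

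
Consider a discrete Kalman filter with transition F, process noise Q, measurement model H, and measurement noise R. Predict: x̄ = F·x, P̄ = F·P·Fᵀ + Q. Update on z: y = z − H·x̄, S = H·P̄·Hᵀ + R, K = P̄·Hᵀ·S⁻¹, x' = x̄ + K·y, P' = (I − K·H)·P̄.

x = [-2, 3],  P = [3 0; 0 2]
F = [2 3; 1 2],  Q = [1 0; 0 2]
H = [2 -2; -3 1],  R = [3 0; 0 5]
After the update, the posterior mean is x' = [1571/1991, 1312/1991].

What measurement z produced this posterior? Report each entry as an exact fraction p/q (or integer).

z = [1, -1]

x̄ = F·x = [5, 4]
P̄ = F·P·Fᵀ + Q = [31 18; 18 13]
S = H·P̄·Hᵀ + R = [35 -68; -68 189]
K = P̄·Hᵀ·S⁻¹ = [-186/1991 -857/1991; -898/1991 -755/1991]
x' − x̄ = [-8384/1991, -6652/1991] = K·y
y = (KᵀK)⁻¹·Kᵀ·(x' − x̄) = [-1, 10]
z = y + H·x̄ = [-1, 10] + [2, -11] = [1, -1]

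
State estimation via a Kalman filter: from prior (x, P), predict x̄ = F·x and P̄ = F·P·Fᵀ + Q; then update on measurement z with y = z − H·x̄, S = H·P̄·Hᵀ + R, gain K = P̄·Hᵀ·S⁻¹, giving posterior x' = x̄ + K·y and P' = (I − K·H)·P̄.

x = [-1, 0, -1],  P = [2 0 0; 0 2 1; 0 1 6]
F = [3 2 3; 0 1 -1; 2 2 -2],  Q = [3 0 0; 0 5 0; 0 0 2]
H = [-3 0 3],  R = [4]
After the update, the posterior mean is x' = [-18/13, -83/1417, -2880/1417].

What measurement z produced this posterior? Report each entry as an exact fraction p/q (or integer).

x̄ = F·x = [-6, 1, 0]
P̄ = F·P·Fᵀ + Q = [95 -13 -14; -13 11 12; -14 12 34]
S = H·P̄·Hᵀ + R = [1417]
K = P̄·Hᵀ·S⁻¹ = [-3/13; 75/1417; 144/1417]
x' − x̄ = [60/13, -1500/1417, -2880/1417] = K·y
y = (KᵀK)⁻¹·Kᵀ·(x' − x̄) = [-20]
z = y + H·x̄ = [-20] + [18] = [-2]

z = [-2]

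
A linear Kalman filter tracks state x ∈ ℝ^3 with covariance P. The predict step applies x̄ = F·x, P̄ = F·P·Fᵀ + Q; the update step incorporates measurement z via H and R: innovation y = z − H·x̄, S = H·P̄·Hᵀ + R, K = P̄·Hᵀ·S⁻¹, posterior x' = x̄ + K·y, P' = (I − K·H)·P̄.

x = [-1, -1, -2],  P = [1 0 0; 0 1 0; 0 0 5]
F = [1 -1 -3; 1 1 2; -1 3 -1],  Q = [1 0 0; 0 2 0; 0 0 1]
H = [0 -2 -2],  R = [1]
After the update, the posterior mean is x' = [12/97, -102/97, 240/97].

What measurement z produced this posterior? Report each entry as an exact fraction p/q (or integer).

x̄ = F·x = [6, -6, 0]
P̄ = F·P·Fᵀ + Q = [48 -30 11; -30 24 -8; 11 -8 16]
S = H·P̄·Hᵀ + R = [97]
K = P̄·Hᵀ·S⁻¹ = [38/97; -32/97; -16/97]
x' − x̄ = [-570/97, 480/97, 240/97] = K·y
y = (KᵀK)⁻¹·Kᵀ·(x' − x̄) = [-15]
z = y + H·x̄ = [-15] + [12] = [-3]

z = [-3]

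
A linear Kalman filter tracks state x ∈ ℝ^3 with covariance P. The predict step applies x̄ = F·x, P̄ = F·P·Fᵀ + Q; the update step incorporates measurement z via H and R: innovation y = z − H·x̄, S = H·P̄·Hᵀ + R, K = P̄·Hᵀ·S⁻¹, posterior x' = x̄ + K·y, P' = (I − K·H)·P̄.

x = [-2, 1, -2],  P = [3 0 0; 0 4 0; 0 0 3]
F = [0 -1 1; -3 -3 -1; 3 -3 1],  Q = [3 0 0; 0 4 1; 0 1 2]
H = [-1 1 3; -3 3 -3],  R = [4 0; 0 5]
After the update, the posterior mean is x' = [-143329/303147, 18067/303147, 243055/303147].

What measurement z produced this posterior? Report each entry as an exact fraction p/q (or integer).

z = [3, -1]

x̄ = F·x = [-3, 5, -11]
P̄ = F·P·Fᵀ + Q = [10 9 15; 9 70 7; 15 7 68]
S = H·P̄·Hᵀ + R = [630 -474; -474 1319]
K = P̄·Hᵀ·S⁻¹ = [17642/303147 -1564/101049; 92473/303147 23488/101049; 75226/303147 -8456/101049]
x' − x̄ = [766112/303147, -1497668/303147, 3577672/303147] = K·y
y = (KᵀK)⁻¹·Kᵀ·(x' − x̄) = [28, -58]
z = y + H·x̄ = [28, -58] + [-25, 57] = [3, -1]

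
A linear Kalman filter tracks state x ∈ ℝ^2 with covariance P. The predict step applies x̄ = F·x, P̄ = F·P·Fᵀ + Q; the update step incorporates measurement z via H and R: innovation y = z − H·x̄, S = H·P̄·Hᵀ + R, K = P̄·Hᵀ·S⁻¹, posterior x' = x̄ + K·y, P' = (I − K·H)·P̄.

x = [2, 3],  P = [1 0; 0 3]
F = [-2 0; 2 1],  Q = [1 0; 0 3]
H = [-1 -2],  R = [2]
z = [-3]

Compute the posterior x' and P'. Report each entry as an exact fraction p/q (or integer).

x' = [-103/31, 105/31]
P' = [146/31 -76/31; -76/31 54/31]

x̄ = F·x = [-4, 7]
P̄ = F·P·Fᵀ + Q = [5 -4; -4 10]
y = z − H·x̄ = [7]
S = H·P̄·Hᵀ + R = [31]
K = P̄·Hᵀ·S⁻¹ = [3/31; -16/31]
x' = x̄ + K·y = [-103/31, 105/31]
P' = (I − K·H)·P̄ = [146/31 -76/31; -76/31 54/31]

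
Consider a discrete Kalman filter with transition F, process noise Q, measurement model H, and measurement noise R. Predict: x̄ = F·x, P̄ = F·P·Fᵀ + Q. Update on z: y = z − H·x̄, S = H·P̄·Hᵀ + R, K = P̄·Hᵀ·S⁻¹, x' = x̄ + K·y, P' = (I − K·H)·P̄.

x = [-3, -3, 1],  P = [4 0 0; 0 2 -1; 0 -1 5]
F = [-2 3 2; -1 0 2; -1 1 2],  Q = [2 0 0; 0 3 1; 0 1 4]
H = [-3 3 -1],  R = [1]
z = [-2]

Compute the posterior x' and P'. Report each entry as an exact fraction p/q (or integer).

x' = [19/4, 11/2, 67/16]
P' = [263/18 175/9 1067/72; 175/9 241/9 793/36; 1067/72 793/36 6263/288]

x̄ = F·x = [-1, 5, 2]
P̄ = F·P·Fᵀ + Q = [44 22 26; 22 27 23; 26 23 26]
y = z − H·x̄ = [-18]
S = H·P̄·Hᵀ + R = [288]
K = P̄·Hᵀ·S⁻¹ = [-23/72; -1/36; -35/288]
x' = x̄ + K·y = [19/4, 11/2, 67/16]
P' = (I − K·H)·P̄ = [263/18 175/9 1067/72; 175/9 241/9 793/36; 1067/72 793/36 6263/288]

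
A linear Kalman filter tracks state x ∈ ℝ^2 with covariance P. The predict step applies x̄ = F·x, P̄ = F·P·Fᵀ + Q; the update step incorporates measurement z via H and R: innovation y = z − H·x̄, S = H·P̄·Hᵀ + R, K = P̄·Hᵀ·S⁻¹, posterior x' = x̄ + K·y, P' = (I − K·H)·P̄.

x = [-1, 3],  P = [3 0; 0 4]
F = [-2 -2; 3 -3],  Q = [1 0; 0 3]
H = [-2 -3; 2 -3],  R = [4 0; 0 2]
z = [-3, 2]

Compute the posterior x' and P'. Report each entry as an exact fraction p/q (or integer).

x̄ = F·x = [-4, -12]
P̄ = F·P·Fᵀ + Q = [29 6; 6 66]
y = z − H·x̄ = [-47, -26]
S = H·P̄·Hᵀ + R = [786 478; 478 640]
K = P̄·Hᵀ·S⁻¹ = [-16940/68639 16942/68639; -11373/68639 -11454/68639]
x' = x̄ + K·y = [81132/68639, 8667/68639]
P' = (I − K·H)·P̄ = [25411/68639 5646/68639; 5646/68639 11400/68639]

x' = [81132/68639, 8667/68639]
P' = [25411/68639 5646/68639; 5646/68639 11400/68639]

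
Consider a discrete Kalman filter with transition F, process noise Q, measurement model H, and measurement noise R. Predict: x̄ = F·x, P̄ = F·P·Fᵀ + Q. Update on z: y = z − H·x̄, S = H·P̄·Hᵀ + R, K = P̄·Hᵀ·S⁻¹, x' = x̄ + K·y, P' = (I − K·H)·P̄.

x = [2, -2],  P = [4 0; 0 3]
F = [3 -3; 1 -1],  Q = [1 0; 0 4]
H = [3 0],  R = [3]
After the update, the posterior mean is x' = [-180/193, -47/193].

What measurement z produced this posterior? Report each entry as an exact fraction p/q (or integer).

x̄ = F·x = [12, 4]
P̄ = F·P·Fᵀ + Q = [64 21; 21 11]
S = H·P̄·Hᵀ + R = [579]
K = P̄·Hᵀ·S⁻¹ = [64/193; 21/193]
x' − x̄ = [-2496/193, -819/193] = K·y
y = (KᵀK)⁻¹·Kᵀ·(x' − x̄) = [-39]
z = y + H·x̄ = [-39] + [36] = [-3]

z = [-3]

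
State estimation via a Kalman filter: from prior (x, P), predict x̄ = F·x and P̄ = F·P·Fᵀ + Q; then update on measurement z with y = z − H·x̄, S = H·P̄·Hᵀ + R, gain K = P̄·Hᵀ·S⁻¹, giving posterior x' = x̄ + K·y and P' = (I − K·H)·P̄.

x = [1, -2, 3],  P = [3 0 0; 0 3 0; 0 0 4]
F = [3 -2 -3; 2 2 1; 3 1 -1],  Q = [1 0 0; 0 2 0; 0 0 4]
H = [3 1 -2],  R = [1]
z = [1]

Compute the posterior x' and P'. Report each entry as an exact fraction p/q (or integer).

x' = [-398/355, 299/355, -624/355]
P' = [2644/355 2238/355 5007/355; 2238/355 9866/355 8304/355; 5007/355 8304/355 11641/355]

x̄ = F·x = [-2, 1, -2]
P̄ = F·P·Fᵀ + Q = [76 -6 33; -6 30 20; 33 20 38]
y = z − H·x̄ = [2]
S = H·P̄·Hᵀ + R = [355]
K = P̄·Hᵀ·S⁻¹ = [156/355; -28/355; 43/355]
x' = x̄ + K·y = [-398/355, 299/355, -624/355]
P' = (I − K·H)·P̄ = [2644/355 2238/355 5007/355; 2238/355 9866/355 8304/355; 5007/355 8304/355 11641/355]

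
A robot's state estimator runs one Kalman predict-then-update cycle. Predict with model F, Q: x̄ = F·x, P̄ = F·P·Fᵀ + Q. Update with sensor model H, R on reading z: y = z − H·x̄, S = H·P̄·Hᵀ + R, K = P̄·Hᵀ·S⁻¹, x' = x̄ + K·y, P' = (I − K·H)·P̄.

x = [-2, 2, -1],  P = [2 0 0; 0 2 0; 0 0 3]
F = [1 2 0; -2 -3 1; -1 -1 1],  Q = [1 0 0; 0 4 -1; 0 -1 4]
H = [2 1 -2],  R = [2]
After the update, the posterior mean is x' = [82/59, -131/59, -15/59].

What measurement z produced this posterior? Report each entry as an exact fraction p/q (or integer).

z = [1]

x̄ = F·x = [2, -3, -1]
P̄ = F·P·Fᵀ + Q = [11 -16 -6; -16 33 12; -6 12 11]
S = H·P̄·Hᵀ + R = [59]
K = P̄·Hᵀ·S⁻¹ = [18/59; -23/59; -22/59]
x' − x̄ = [-36/59, 46/59, 44/59] = K·y
y = (KᵀK)⁻¹·Kᵀ·(x' − x̄) = [-2]
z = y + H·x̄ = [-2] + [3] = [1]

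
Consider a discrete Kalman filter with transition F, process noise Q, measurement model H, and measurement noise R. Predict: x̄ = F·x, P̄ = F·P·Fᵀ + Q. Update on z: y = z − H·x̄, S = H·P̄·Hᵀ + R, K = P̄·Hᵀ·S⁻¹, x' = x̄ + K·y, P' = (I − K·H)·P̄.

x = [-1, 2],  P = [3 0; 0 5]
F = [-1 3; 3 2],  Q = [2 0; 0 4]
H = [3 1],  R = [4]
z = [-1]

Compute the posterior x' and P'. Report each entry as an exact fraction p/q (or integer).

x' = [484/631, -1991/631]
P' = [2309/631 -6243/631; -6243/631 19185/631]

x̄ = F·x = [7, 1]
P̄ = F·P·Fᵀ + Q = [50 21; 21 51]
y = z − H·x̄ = [-23]
S = H·P̄·Hᵀ + R = [631]
K = P̄·Hᵀ·S⁻¹ = [171/631; 114/631]
x' = x̄ + K·y = [484/631, -1991/631]
P' = (I − K·H)·P̄ = [2309/631 -6243/631; -6243/631 19185/631]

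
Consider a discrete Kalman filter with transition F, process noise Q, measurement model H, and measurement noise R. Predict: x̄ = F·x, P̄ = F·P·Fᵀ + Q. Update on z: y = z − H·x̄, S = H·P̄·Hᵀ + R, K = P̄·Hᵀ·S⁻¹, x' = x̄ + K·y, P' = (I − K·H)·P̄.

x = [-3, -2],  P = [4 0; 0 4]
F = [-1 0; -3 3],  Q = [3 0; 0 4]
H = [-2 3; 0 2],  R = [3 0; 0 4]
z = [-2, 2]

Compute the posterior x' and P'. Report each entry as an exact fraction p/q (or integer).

x' = [6095/2351, 2473/2351]
P' = [4677/2351 2364/2351; 2364/2351 1780/2351]

x̄ = F·x = [3, 3]
P̄ = F·P·Fᵀ + Q = [7 12; 12 76]
y = z − H·x̄ = [-5, -4]
S = H·P̄·Hᵀ + R = [571 408; 408 308]
K = P̄·Hᵀ·S⁻¹ = [-754/2351 1182/2351; 204/2351 890/2351]
x' = x̄ + K·y = [6095/2351, 2473/2351]
P' = (I − K·H)·P̄ = [4677/2351 2364/2351; 2364/2351 1780/2351]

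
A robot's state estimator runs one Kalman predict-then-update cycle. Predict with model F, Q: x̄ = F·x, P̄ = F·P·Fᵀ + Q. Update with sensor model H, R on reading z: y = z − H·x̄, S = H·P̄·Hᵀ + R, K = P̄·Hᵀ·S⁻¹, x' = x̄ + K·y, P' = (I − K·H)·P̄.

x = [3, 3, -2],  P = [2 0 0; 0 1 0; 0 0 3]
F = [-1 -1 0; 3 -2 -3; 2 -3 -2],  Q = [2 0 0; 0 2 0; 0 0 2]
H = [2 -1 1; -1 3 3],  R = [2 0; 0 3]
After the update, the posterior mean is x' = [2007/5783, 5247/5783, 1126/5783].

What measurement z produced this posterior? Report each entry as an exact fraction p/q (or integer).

z = [1, 3]

x̄ = F·x = [-6, 9, 1]
P̄ = F·P·Fᵀ + Q = [5 -4 -1; -4 51 36; -1 36 31]
S = H·P̄·Hᵀ + R = [44 -103; -103 1424]
K = P̄·Hᵀ·S⁻¹ = [1828/5783 51/5783; -1819/17349 3097/17349; 10838/52047 8167/52047]
x' − x̄ = [36705/5783, -46800/5783, -4657/5783] = K·y
y = (KᵀK)⁻¹·Kᵀ·(x' − x̄) = [21, -33]
z = y + H·x̄ = [21, -33] + [-20, 36] = [1, 3]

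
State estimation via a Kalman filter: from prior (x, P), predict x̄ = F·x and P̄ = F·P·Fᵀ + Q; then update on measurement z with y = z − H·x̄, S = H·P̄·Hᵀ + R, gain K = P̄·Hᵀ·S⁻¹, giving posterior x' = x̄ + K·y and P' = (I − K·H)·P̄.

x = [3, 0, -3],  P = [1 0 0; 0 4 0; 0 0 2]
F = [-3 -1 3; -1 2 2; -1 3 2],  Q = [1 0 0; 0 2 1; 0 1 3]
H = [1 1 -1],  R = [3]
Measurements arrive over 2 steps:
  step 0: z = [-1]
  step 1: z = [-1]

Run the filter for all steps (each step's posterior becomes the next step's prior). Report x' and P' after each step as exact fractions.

step 0: x' = [-144/25, -9, -637/50], P' = [152/25 7 273/25; 7 27 34; 273/25 34 2279/50]
step 1: x' = [-27653/2969, -99726/2969, -124119/2969], P' = [75927/2969 205704/2969 269574/2969; 205704/2969 681346/2969 868084/2969; 269574/2969 868084/2969 1115092/2969]

step 0: x̄ = F·x = [-18, -9, -9]
step 0: P̄ = F·P·Fᵀ + Q = [32 7 3; 7 27 34; 3 34 48]
step 0: y = z − H·x̄ = [17]
step 0: S = H·P̄·Hᵀ + R = [50]
step 0: K = P̄·Hᵀ·S⁻¹ = [18/25; 0; -11/50]
step 0: x' = x̄ + K·y = [-144/25, -9, -637/50]
step 0: P' = (I − K·H)·P̄ = [152/25 7 273/25; 7 27 34; 273/25 34 2279/50]
step 1: x̄ = F·x = [-597/50, -943/25, -1168/25]
step 1: P̄ = F·P·Fᵀ + Q = [6719/50 6011/25 7361/25; 6011/25 12468/25 15318/25; 7361/25 15318/25 18918/25]
step 1: y = z − H·x̄ = [97/50]
step 1: S = H·P̄·Hᵀ + R = [2969/50]
step 1: K = P̄·Hᵀ·S⁻¹ = [4019/2969; 6322/2969; 7522/2969]
step 1: x' = x̄ + K·y = [-27653/2969, -99726/2969, -124119/2969]
step 1: P' = (I − K·H)·P̄ = [75927/2969 205704/2969 269574/2969; 205704/2969 681346/2969 868084/2969; 269574/2969 868084/2969 1115092/2969]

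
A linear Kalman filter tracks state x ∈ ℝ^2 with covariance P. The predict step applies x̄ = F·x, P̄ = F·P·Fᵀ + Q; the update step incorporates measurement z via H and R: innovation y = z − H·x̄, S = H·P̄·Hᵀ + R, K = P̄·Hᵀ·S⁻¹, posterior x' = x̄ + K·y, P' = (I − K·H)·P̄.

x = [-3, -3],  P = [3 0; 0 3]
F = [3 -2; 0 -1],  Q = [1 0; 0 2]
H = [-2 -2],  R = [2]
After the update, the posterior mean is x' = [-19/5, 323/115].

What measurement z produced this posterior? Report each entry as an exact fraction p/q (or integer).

x̄ = F·x = [-3, 3]
P̄ = F·P·Fᵀ + Q = [40 6; 6 5]
S = H·P̄·Hᵀ + R = [230]
K = P̄·Hᵀ·S⁻¹ = [-2/5; -11/115]
x' − x̄ = [-4/5, -22/115] = K·y
y = (KᵀK)⁻¹·Kᵀ·(x' − x̄) = [2]
z = y + H·x̄ = [2] + [0] = [2]

z = [2]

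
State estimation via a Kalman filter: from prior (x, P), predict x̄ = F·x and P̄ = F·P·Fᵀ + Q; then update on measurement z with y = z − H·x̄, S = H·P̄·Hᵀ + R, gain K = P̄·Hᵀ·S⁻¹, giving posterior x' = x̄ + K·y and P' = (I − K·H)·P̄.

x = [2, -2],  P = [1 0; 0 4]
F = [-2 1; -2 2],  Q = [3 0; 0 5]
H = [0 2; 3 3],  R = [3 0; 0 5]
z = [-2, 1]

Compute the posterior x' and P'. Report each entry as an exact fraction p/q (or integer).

x' = [4059/6851, -3977/6851]
P' = [6322/6851 -3357/6851; -3357/6851 3912/6851]

x̄ = F·x = [-6, -8]
P̄ = F·P·Fᵀ + Q = [11 12; 12 25]
y = z − H·x̄ = [14, 43]
S = H·P̄·Hᵀ + R = [103 222; 222 545]
K = P̄·Hᵀ·S⁻¹ = [-2238/6851 1779/6851; 2608/6851 333/6851]
x' = x̄ + K·y = [4059/6851, -3977/6851]
P' = (I − K·H)·P̄ = [6322/6851 -3357/6851; -3357/6851 3912/6851]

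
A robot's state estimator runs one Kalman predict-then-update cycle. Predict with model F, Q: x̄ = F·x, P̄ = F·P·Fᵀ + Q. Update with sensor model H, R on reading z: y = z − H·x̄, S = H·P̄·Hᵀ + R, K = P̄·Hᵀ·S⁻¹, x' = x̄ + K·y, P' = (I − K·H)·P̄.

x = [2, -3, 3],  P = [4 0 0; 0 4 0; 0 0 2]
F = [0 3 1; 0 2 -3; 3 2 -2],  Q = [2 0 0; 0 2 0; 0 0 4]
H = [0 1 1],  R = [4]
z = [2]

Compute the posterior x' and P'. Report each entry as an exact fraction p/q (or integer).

x' = [-43/80, -29/5, 289/40]
P' = [1239/40 14/5 -37/20; 14/5 52/5 -44/5; -37/20 -44/5 111/10]

x̄ = F·x = [-6, -15, -6]
P̄ = F·P·Fᵀ + Q = [40 18 20; 18 36 28; 20 28 64]
y = z − H·x̄ = [23]
S = H·P̄·Hᵀ + R = [160]
K = P̄·Hᵀ·S⁻¹ = [19/80; 2/5; 23/40]
x' = x̄ + K·y = [-43/80, -29/5, 289/40]
P' = (I − K·H)·P̄ = [1239/40 14/5 -37/20; 14/5 52/5 -44/5; -37/20 -44/5 111/10]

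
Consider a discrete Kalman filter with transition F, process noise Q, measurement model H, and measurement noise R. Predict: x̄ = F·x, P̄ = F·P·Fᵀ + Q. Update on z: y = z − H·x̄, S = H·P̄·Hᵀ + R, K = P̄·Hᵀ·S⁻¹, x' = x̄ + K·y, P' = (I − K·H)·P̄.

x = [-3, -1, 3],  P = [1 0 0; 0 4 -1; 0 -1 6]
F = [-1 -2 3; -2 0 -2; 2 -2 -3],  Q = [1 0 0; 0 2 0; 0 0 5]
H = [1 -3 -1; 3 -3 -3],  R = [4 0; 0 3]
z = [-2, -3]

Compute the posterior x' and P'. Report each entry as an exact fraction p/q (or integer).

x̄ = F·x = [14, 0, -13]
P̄ = F·P·Fᵀ + Q = [84 -38 -40; -38 30 28; -40 28 67]
y = z − H·x̄ = [-29, -84]
S = H·P̄·Hᵀ + R = [901 1755; 1755 3540]
K = P̄·Hᵀ·S⁻¹ = [-694/7301 6732/36505; -3120/7301 4764/36505; 2309/7301 -1980/7301]
x' = x̄ + K·y = [46212/36505, 52224/36505, 4446/7301]
P' = (I − K·H)·P̄ = [620528/36505 10306/36505 120698/7301; 10306/36505 33582/36505 -5608/7301; 120698/7301 -5608/7301 128286/7301]

x' = [46212/36505, 52224/36505, 4446/7301]
P' = [620528/36505 10306/36505 120698/7301; 10306/36505 33582/36505 -5608/7301; 120698/7301 -5608/7301 128286/7301]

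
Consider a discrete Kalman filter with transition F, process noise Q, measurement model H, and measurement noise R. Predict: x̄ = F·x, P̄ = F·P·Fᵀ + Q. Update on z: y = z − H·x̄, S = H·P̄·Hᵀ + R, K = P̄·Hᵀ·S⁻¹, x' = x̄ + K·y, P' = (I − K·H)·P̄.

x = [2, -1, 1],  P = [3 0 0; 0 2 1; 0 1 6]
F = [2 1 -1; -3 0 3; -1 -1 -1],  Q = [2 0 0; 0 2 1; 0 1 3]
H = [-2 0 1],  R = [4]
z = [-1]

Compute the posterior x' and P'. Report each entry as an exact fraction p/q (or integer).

x' = [1/18, -49/108, -29/27]
P' = [11/3 -209/18 52/9; -209/18 5939/108 -572/27; 52/9 -572/27 332/27]

x̄ = F·x = [2, -3, -2]
P̄ = F·P·Fᵀ + Q = [20 -33 -2; -33 83 -11; -2 -11 16]
y = z − H·x̄ = [5]
S = H·P̄·Hᵀ + R = [108]
K = P̄·Hᵀ·S⁻¹ = [-7/18; 55/108; 5/27]
x' = x̄ + K·y = [1/18, -49/108, -29/27]
P' = (I − K·H)·P̄ = [11/3 -209/18 52/9; -209/18 5939/108 -572/27; 52/9 -572/27 332/27]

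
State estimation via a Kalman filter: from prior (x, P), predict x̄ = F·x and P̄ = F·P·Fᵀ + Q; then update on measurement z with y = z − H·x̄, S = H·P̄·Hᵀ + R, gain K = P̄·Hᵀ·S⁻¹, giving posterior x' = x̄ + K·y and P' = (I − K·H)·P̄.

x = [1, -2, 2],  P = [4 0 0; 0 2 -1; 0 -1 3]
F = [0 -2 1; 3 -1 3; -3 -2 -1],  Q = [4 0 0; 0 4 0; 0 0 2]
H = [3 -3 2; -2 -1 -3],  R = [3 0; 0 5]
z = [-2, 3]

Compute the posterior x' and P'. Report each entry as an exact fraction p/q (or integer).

x̄ = F·x = [6, 11, -1]
P̄ = F·P·Fᵀ + Q = [19 20 5; 20 75 -36; 5 -36 45]
y = z − H·x̄ = [15, 23]
S = H·P̄·Hᵀ + R = [1161 -416; -416 485]
K = P̄·Hᵀ·S⁻¹ = [-26973/390029 -81841/390029; -117857/390029 -106719/390029; 57961/390029 -37941/390029]
x' = x̄ + K·y = [53236/390029, 67927/390029, -393257/390029]
P' = (I − K·H)·P̄ = [1624969/390029 835092/390029 -1225275/390029; 835092/390029 573033/390029 -569874/390029; -1225275/390029 -569874/390029 1070043/390029]

x' = [53236/390029, 67927/390029, -393257/390029]
P' = [1624969/390029 835092/390029 -1225275/390029; 835092/390029 573033/390029 -569874/390029; -1225275/390029 -569874/390029 1070043/390029]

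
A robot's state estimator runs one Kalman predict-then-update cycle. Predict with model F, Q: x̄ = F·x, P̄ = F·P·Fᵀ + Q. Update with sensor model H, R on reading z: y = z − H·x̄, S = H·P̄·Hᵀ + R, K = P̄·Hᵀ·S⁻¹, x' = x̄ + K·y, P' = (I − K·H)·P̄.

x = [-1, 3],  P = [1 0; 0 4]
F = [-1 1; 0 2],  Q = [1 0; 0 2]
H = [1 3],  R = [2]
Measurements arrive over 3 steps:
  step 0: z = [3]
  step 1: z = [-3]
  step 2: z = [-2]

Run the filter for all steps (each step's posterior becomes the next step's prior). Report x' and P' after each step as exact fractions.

step 0: x' = [151/109, 65/109], P' = [204/109 -58/109; -58/109 40/109]
step 1: x' = [-10273/5265, -284/1053], P' = [12404/5265 -686/1053; -686/1053 406/1053]
step 2: x' = [110794/90153, -283858/270459], P' = [77332/30051 -64150/90153; -64150/90153 108730/270459]

step 0: x̄ = F·x = [4, 6]
step 0: P̄ = F·P·Fᵀ + Q = [6 8; 8 18]
step 0: y = z − H·x̄ = [-19]
step 0: S = H·P̄·Hᵀ + R = [218]
step 0: K = P̄·Hᵀ·S⁻¹ = [15/109; 31/109]
step 0: x' = x̄ + K·y = [151/109, 65/109]
step 0: P' = (I − K·H)·P̄ = [204/109 -58/109; -58/109 40/109]
step 1: x̄ = F·x = [-86/109, 130/109]
step 1: P̄ = F·P·Fᵀ + Q = [469/109 196/109; 196/109 378/109]
step 1: y = z − H·x̄ = [-631/109]
step 1: S = H·P̄·Hᵀ + R = [5265/109]
step 1: K = P̄·Hᵀ·S⁻¹ = [1057/5265; 266/1053]
step 1: x' = x̄ + K·y = [-10273/5265, -284/1053]
step 1: P' = (I − K·H)·P̄ = [12404/5265 -686/1053; -686/1053 406/1053]
step 2: x̄ = F·x = [227/135, -568/1053]
step 2: P̄ = F·P·Fᵀ + Q = [227/45 56/27; 56/27 3730/1053]
step 2: y = z − H·x̄ = [-1207/585]
step 2: S = H·P̄·Hᵀ + R = [3339/65]
step 2: K = P̄·Hᵀ·S⁻¹ = [2197/10017; 7430/30051]
step 2: x' = x̄ + K·y = [110794/90153, -283858/270459]
step 2: P' = (I − K·H)·P̄ = [77332/30051 -64150/90153; -64150/90153 108730/270459]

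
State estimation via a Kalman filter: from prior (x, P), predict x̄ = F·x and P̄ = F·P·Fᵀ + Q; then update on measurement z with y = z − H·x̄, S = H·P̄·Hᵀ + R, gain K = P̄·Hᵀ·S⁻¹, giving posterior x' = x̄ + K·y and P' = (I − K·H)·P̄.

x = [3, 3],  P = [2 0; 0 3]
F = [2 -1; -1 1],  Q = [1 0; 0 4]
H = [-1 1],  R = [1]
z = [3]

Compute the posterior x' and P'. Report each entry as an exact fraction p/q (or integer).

x' = [-1/6, 8/3]
P' = [71/36 13/9; 13/9 17/9]

x̄ = F·x = [3, 0]
P̄ = F·P·Fᵀ + Q = [12 -7; -7 9]
y = z − H·x̄ = [6]
S = H·P̄·Hᵀ + R = [36]
K = P̄·Hᵀ·S⁻¹ = [-19/36; 4/9]
x' = x̄ + K·y = [-1/6, 8/3]
P' = (I − K·H)·P̄ = [71/36 13/9; 13/9 17/9]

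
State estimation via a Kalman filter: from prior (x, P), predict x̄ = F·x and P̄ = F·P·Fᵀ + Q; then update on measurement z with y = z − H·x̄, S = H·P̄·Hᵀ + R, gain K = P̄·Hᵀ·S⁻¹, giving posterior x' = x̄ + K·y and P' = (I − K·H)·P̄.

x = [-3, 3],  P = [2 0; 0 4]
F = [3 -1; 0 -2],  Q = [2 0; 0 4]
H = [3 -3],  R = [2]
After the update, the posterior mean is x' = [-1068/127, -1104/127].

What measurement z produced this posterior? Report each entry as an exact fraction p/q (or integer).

z = [1]

x̄ = F·x = [-12, -6]
P̄ = F·P·Fᵀ + Q = [24 8; 8 20]
S = H·P̄·Hᵀ + R = [254]
K = P̄·Hᵀ·S⁻¹ = [24/127; -18/127]
x' − x̄ = [456/127, -342/127] = K·y
y = (KᵀK)⁻¹·Kᵀ·(x' − x̄) = [19]
z = y + H·x̄ = [19] + [-18] = [1]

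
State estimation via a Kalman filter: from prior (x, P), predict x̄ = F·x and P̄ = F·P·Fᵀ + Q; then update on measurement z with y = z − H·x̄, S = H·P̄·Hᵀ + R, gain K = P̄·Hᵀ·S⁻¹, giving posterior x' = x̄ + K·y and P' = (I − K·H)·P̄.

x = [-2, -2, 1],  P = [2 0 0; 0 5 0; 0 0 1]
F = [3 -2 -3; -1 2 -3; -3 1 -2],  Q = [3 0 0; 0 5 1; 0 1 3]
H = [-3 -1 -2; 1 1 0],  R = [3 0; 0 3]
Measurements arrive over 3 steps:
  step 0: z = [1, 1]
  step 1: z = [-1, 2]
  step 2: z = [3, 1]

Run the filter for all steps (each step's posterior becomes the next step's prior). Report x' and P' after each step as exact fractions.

step 0: x' = [-79/161, 3/35, 304/805], P' = [21132/805 -909/35 -20964/805; -909/35 978/35 867/35; -20964/805 867/35 4344/161]
step 1: x' = [2779368/314537209, 373842674/314537209, 16355875/314537209], P' = [8710404513/314537209 -8919840822/314537209 -8378284272/314537209; -8919840822/314537209 9687641283/314537209 8385665445/314537209; -8378284272/314537209 8385665445/314537209 8329023597/314537209]
step 2: x' = [-62145159647423/24320095106417, 74166748342021/24320095106417, 2009959654178/2210917736947], P' = [535631434042371/24320095106417 -543162289251300/24320095106417 -46880825117772/2210917736947; -543162289251300/24320095106417 593358393608229/24320095106417 46176105676299/2210917736947; -46880825117772/2210917736947 46176105676299/2210917736947 47035453632543/2210917736947]

step 0: x̄ = F·x = [-5, -5, 2]
step 0: P̄ = F·P·Fᵀ + Q = [50 -17 -22; -17 36 23; -22 23 30]
step 0: y = z − H·x̄ = [-15, 11]
step 0: S = H·P̄·Hᵀ + R = [335 -120; -120 55]
step 0: K = P̄·Hᵀ·S⁻¹ = [-187/805 15/161; 1/7 23/35; -163/805 -341/805]
step 0: x' = x̄ + K·y = [-79/161, 3/35, 304/805]
step 0: P' = (I − K·H)·P̄ = [21132/805 -909/35 -20964/805; -909/35 978/35 867/35; -20964/805 867/35 4344/161]
step 1: x̄ = F·x = [-447/161, -379/805, 646/805]
step 1: P̄ = F·P·Fᵀ + Q = [1345587/805 636/805 -67194/161; 636/805 5833/161 15667/805; -67194/161 15667/805 96087/805]
step 1: y = z − H·x̄ = [-6597/805, 4224/805]
step 1: S = H·P̄·Hᵀ + R = [1712211/161 -3427864/805; -3427864/805 1378439/805]
step 1: K = P̄·Hᵀ·S⁻¹ = [-151601391/314537209 -69812103/314537209; 100183431/314537209 255933487/314537209; 30380059/314537209 2460391/314537209]
step 1: x' = x̄ + K·y = [2779368/314537209, 373842674/314537209, 16355875/314537209]
step 1: P' = (I − K·H)·P̄ = [8710404513/314537209 -8919840822/314537209 -8378284272/314537209; -8919840822/314537209 9687641283/314537209 8385665445/314537209; -8378284272/314537209 8385665445/314537209 8329023597/314537209]
step 2: x̄ = F·x = [-788414869/314537209, 695838355/314537209, 332792820/314537209]
step 2: P̄ = F·P·Fᵀ + Q = [551524221849/314537209 -11009587242/314537209 -144822536370/314537209; -11009587242/314537209 8776540379/314537209 7373275543/314537209; -144822536370/314537209 7373275543/314537209 41777959803/314537209]
step 2: y = z − H·x̄ = [-60208985/314537209, 407113723/314537209]
step 2: S = H·P̄·Hᵀ + R = [3366115130139/314537209 -1344412335304/314537209; -1344412335304/314537209 539225199371/314537209]
step 2: K = P̄·Hᵀ·S⁻¹ = [-10784620094943/24320095106417 -2510285069643/24320095106417; 6751383089031/24320095106417 16732034785643/24320095106417; 131820803977/2210917736947 -234906480491/2210917736947]
step 2: x' = x̄ + K·y = [-62145159647423/24320095106417, 74166748342021/24320095106417, 2009959654178/2210917736947]
step 2: P' = (I − K·H)·P̄ = [535631434042371/24320095106417 -543162289251300/24320095106417 -46880825117772/2210917736947; -543162289251300/24320095106417 593358393608229/24320095106417 46176105676299/2210917736947; -46880825117772/2210917736947 46176105676299/2210917736947 47035453632543/2210917736947]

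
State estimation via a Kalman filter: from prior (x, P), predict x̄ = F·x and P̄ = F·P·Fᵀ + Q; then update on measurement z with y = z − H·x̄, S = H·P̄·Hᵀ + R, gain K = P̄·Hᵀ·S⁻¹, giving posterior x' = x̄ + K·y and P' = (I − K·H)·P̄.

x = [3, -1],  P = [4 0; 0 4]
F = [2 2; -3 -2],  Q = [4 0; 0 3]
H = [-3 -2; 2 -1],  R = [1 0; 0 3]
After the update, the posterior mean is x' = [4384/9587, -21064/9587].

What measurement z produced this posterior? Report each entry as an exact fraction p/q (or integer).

x̄ = F·x = [4, -7]
P̄ = F·P·Fᵀ + Q = [36 -40; -40 55]
S = H·P̄·Hᵀ + R = [65 -66; -66 362]
K = P̄·Hᵀ·S⁻¹ = [-1372/9587 2716/9587; -2645/9587 -8115/19174]
x' − x̄ = [-33964/9587, 46045/9587] = K·y
y = (KᵀK)⁻¹·Kᵀ·(x' − x̄) = [1, -12]
z = y + H·x̄ = [1, -12] + [2, 15] = [3, 3]

z = [3, 3]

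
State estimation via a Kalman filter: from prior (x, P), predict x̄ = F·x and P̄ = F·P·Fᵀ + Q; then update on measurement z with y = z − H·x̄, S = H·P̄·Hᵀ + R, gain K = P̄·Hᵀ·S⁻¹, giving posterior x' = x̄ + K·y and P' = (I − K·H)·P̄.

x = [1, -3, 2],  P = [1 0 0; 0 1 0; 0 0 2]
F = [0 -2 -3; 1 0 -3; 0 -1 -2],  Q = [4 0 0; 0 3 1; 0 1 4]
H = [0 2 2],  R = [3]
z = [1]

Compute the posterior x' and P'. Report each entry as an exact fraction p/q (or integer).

x̄ = F·x = [0, -5, -1]
P̄ = F·P·Fᵀ + Q = [26 18 14; 18 22 13; 14 13 13]
y = z − H·x̄ = [13]
S = H·P̄·Hᵀ + R = [247]
K = P̄·Hᵀ·S⁻¹ = [64/247; 70/247; 4/19]
x' = x̄ + K·y = [64/19, -25/19, 33/19]
P' = (I − K·H)·P̄ = [2326/247 -34/247 10/19; -34/247 534/247 -33/19; 10/19 -33/19 39/19]

x' = [64/19, -25/19, 33/19]
P' = [2326/247 -34/247 10/19; -34/247 534/247 -33/19; 10/19 -33/19 39/19]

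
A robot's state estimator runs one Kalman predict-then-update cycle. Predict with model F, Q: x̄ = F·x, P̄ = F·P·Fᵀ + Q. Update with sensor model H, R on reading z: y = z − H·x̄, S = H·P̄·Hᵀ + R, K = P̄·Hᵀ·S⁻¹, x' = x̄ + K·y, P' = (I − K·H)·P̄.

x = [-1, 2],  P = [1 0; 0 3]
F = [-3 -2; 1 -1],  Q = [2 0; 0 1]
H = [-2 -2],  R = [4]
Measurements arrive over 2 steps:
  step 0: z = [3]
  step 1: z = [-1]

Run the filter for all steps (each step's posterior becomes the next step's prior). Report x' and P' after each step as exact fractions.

step 0: x' = [6/7, -17/7], P' = [129/35 -103/35; -103/35 111/35]
step 1: x' = [181/838, 593/838], P' = [4420/419 -4249/419; -4249/419 4462/419]

step 0: x̄ = F·x = [-1, -3]
step 0: P̄ = F·P·Fᵀ + Q = [23 3; 3 5]
step 0: y = z − H·x̄ = [-5]
step 0: S = H·P̄·Hᵀ + R = [140]
step 0: K = P̄·Hᵀ·S⁻¹ = [-13/35; -4/35]
step 0: x' = x̄ + K·y = [6/7, -17/7]
step 0: P' = (I − K·H)·P̄ = [129/35 -103/35; -103/35 111/35]
step 1: x̄ = F·x = [16/7, 23/7]
step 1: P̄ = F·P·Fᵀ + Q = [439/35 -268/35; -268/35 481/35]
step 1: y = z − H·x̄ = [71/7]
step 1: S = H·P̄·Hᵀ + R = [1676/35]
step 1: K = P̄·Hᵀ·S⁻¹ = [-171/838; -213/838]
step 1: x' = x̄ + K·y = [181/838, 593/838]
step 1: P' = (I − K·H)·P̄ = [4420/419 -4249/419; -4249/419 4462/419]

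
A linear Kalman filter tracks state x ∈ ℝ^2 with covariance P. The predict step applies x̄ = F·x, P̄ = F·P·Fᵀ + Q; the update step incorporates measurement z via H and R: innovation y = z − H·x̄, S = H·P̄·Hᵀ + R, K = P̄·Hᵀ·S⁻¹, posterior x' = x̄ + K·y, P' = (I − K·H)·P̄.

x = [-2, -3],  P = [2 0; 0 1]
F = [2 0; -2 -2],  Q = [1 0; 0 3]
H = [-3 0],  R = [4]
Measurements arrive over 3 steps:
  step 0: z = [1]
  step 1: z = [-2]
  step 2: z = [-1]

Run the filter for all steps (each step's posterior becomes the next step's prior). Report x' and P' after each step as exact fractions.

step 0: x' = [-43/85, 586/85], P' = [36/85 -32/85; -32/85 699/85]
step 1: x' = [1030/2401, -30918/2401], P' = [916/2401 -64/2401; -64/2401 82991/2401]
step 2: x' = [26435/64189, 1614160/64189], P' = [24260/64189 -13632/64189; -13632/64189 9108115/64189]

step 0: x̄ = F·x = [-4, 10]
step 0: P̄ = F·P·Fᵀ + Q = [9 -8; -8 15]
step 0: y = z − H·x̄ = [-11]
step 0: S = H·P̄·Hᵀ + R = [85]
step 0: K = P̄·Hᵀ·S⁻¹ = [-27/85; 24/85]
step 0: x' = x̄ + K·y = [-43/85, 586/85]
step 0: P' = (I − K·H)·P̄ = [36/85 -32/85; -32/85 699/85]
step 1: x̄ = F·x = [-86/85, -1086/85]
step 1: P̄ = F·P·Fᵀ + Q = [229/85 -16/85; -16/85 2939/85]
step 1: y = z − H·x̄ = [-428/85]
step 1: S = H·P̄·Hᵀ + R = [2401/85]
step 1: K = P̄·Hᵀ·S⁻¹ = [-687/2401; 48/2401]
step 1: x' = x̄ + K·y = [1030/2401, -30918/2401]
step 1: P' = (I − K·H)·P̄ = [916/2401 -64/2401; -64/2401 82991/2401]
step 2: x̄ = F·x = [2060/2401, 59776/2401]
step 2: P̄ = F·P·Fᵀ + Q = [6065/2401 -3408/2401; -3408/2401 342319/2401]
step 2: y = z − H·x̄ = [3779/2401]
step 2: S = H·P̄·Hᵀ + R = [64189/2401]
step 2: K = P̄·Hᵀ·S⁻¹ = [-18195/64189; 10224/64189]
step 2: x' = x̄ + K·y = [26435/64189, 1614160/64189]
step 2: P' = (I − K·H)·P̄ = [24260/64189 -13632/64189; -13632/64189 9108115/64189]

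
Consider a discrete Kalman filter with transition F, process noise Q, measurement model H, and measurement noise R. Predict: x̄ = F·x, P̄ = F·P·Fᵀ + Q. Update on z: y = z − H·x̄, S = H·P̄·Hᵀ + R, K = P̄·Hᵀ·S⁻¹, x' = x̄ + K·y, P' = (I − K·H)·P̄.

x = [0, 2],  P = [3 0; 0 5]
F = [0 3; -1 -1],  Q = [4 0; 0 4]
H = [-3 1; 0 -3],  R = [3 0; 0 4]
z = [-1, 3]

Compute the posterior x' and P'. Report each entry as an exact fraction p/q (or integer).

x' = [777/10637, -9921/10637]
P' = [3947/10637 1392/10637; 1392/10637 4404/10637]

x̄ = F·x = [6, -2]
P̄ = F·P·Fᵀ + Q = [49 -15; -15 12]
y = z − H·x̄ = [19, -3]
S = H·P̄·Hᵀ + R = [546 -171; -171 112]
K = P̄·Hᵀ·S⁻¹ = [-3483/10637 -1044/10637; 76/10637 -3303/10637]
x' = x̄ + K·y = [777/10637, -9921/10637]
P' = (I − K·H)·P̄ = [3947/10637 1392/10637; 1392/10637 4404/10637]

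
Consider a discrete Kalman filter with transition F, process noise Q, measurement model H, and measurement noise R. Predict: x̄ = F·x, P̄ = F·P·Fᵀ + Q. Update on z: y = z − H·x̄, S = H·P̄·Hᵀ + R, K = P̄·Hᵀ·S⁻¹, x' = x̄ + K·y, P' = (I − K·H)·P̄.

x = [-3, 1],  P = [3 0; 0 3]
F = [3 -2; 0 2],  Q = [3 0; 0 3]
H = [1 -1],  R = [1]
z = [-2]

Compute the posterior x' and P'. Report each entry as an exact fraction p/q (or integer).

x̄ = F·x = [-11, 2]
P̄ = F·P·Fᵀ + Q = [42 -12; -12 15]
y = z − H·x̄ = [11]
S = H·P̄·Hᵀ + R = [82]
K = P̄·Hᵀ·S⁻¹ = [27/41; -27/82]
x' = x̄ + K·y = [-154/41, -133/82]
P' = (I − K·H)·P̄ = [264/41 237/41; 237/41 501/82]

x' = [-154/41, -133/82]
P' = [264/41 237/41; 237/41 501/82]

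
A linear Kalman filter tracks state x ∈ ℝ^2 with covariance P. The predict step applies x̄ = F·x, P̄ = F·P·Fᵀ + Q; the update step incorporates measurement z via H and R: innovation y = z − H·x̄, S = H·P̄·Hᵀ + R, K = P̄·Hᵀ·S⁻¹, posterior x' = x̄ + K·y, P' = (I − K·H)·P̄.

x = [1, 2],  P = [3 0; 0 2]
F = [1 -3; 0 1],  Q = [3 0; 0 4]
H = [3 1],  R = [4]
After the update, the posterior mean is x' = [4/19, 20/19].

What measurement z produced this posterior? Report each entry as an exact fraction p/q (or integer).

z = [2]

x̄ = F·x = [-5, 2]
P̄ = F·P·Fᵀ + Q = [24 -6; -6 6]
S = H·P̄·Hᵀ + R = [190]
K = P̄·Hᵀ·S⁻¹ = [33/95; -6/95]
x' − x̄ = [99/19, -18/19] = K·y
y = (KᵀK)⁻¹·Kᵀ·(x' − x̄) = [15]
z = y + H·x̄ = [15] + [-13] = [2]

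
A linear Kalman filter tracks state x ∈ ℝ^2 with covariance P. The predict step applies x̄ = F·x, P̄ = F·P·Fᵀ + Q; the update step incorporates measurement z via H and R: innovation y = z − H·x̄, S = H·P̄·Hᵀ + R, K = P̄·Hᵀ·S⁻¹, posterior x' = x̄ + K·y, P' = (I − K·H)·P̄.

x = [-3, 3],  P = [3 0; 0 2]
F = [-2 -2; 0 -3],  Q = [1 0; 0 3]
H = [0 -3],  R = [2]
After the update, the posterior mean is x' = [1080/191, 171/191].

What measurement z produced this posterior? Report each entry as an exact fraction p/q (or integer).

x̄ = F·x = [0, -9]
P̄ = F·P·Fᵀ + Q = [21 12; 12 21]
S = H·P̄·Hᵀ + R = [191]
K = P̄·Hᵀ·S⁻¹ = [-36/191; -63/191]
x' − x̄ = [1080/191, 1890/191] = K·y
y = (KᵀK)⁻¹·Kᵀ·(x' − x̄) = [-30]
z = y + H·x̄ = [-30] + [27] = [-3]

z = [-3]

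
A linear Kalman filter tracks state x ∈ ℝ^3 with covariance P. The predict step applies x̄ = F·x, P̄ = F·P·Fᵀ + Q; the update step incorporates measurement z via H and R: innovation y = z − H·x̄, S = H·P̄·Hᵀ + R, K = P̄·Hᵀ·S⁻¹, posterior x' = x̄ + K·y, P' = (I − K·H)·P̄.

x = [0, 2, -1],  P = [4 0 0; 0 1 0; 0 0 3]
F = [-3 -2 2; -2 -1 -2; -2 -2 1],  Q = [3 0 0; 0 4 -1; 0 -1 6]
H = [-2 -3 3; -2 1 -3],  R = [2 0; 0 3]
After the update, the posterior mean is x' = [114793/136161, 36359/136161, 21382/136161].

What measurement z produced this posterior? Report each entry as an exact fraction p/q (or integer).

x̄ = F·x = [-6, 0, -5]
P̄ = F·P·Fᵀ + Q = [55 14 34; 14 33 11; 34 11 29]
S = H·P̄·Hᵀ + R = [342 48; 48 803]
K = P̄·Hᵀ·S⁻¹ = [-15323/136161 -10886/45387; -37069/136161 -844/45387; -2165/136161 -8096/45387]
x' − x̄ = [931759/136161, 36359/136161, 702187/136161] = K·y
y = (KᵀK)⁻¹·Kᵀ·(x' − x̄) = [1, -29]
z = y + H·x̄ = [1, -29] + [-3, 27] = [-2, -2]

z = [-2, -2]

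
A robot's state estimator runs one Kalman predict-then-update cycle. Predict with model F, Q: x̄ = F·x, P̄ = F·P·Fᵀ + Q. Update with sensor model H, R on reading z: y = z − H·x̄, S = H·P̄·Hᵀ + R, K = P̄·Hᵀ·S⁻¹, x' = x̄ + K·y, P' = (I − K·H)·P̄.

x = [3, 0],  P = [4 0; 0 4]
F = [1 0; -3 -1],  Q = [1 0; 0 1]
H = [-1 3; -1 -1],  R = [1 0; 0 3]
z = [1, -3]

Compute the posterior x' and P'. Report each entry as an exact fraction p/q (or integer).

x̄ = F·x = [3, -9]
P̄ = F·P·Fᵀ + Q = [5 -12; -12 41]
y = z − H·x̄ = [31, -9]
S = H·P̄·Hᵀ + R = [447 -94; -94 25]
K = P̄·Hᵀ·S⁻¹ = [-367/2339 -725/2339; 649/2339 -273/2339]
x' = x̄ + K·y = [2165/2339, 1525/2339]
P' = (I − K·H)·P̄ = [1723/2339 452/2339; 452/2339 367/2339]

x' = [2165/2339, 1525/2339]
P' = [1723/2339 452/2339; 452/2339 367/2339]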